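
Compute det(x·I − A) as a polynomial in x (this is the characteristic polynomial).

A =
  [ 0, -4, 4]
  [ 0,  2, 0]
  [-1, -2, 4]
x^3 - 6*x^2 + 12*x - 8

Expanding det(x·I − A) (e.g. by cofactor expansion or by noting that A is similar to its Jordan form J, which has the same characteristic polynomial as A) gives
  χ_A(x) = x^3 - 6*x^2 + 12*x - 8
which factors as (x - 2)^3. The eigenvalues (with algebraic multiplicities) are λ = 2 with multiplicity 3.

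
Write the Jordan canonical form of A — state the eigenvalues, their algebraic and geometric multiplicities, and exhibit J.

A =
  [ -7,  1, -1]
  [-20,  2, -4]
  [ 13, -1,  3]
J_1(-2) ⊕ J_2(0)

The characteristic polynomial is
  det(x·I − A) = x^3 + 2*x^2 = x^2*(x + 2)

Eigenvalues and multiplicities (the geometric multiplicity of λ is n − rank(A − λI), which equals the number of Jordan blocks for λ):
  λ = -2: algebraic multiplicity = 1, geometric multiplicity = 1
  λ = 0: algebraic multiplicity = 2, geometric multiplicity = 1

Determining the block sizes for each eigenvalue:
  λ = -2: one block (gm = 1), so the single block has size am = 1 → block sizes [1]
  λ = 0: one block (gm = 1), so the single block has size am = 2 → block sizes [2]

Assembling the blocks gives a Jordan form
J =
  [-2, 0, 0]
  [ 0, 0, 1]
  [ 0, 0, 0]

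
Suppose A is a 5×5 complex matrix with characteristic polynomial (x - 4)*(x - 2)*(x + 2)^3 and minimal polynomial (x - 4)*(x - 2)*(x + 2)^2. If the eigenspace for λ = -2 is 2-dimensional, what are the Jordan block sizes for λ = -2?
Block sizes for λ = -2: [2, 1]

Step 1 — from the characteristic polynomial, algebraic multiplicity of λ = -2 is 3. From dim ker(A − (-2)·I) = 2, there are exactly 2 Jordan blocks for λ = -2.
Step 2 — from the minimal polynomial, the factor (x + 2)^2 tells us the largest block for λ = -2 has size 2.
Step 3 — with total size 3, 2 blocks, and largest block 2, the block sizes (in nonincreasing order) are [2, 1].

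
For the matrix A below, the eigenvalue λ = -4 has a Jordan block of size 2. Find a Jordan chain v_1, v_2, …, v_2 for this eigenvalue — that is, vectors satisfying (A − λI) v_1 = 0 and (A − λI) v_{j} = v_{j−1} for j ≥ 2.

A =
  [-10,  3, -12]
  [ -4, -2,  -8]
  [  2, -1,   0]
A Jordan chain for λ = -4 of length 2:
v_1 = (-6, -4, 2)ᵀ
v_2 = (1, 0, 0)ᵀ

Let N = A − (-4)·I. We want v_2 with N^2 v_2 = 0 but N^1 v_2 ≠ 0; then v_{j-1} := N · v_j for j = 2, …, 2.

Pick v_2 = (1, 0, 0)ᵀ.
Then v_1 = N · v_2 = (-6, -4, 2)ᵀ.

Sanity check: (A − (-4)·I) v_1 = (0, 0, 0)ᵀ = 0. ✓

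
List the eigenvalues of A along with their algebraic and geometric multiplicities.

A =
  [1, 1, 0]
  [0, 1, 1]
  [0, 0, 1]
λ = 1: alg = 3, geom = 1

Step 1 — factor the characteristic polynomial to read off the algebraic multiplicities:
  χ_A(x) = (x - 1)^3

Step 2 — compute geometric multiplicities via the rank-nullity identity g(λ) = n − rank(A − λI):
  rank(A − (1)·I) = 2, so dim ker(A − (1)·I) = n − 2 = 1

Summary:
  λ = 1: algebraic multiplicity = 3, geometric multiplicity = 1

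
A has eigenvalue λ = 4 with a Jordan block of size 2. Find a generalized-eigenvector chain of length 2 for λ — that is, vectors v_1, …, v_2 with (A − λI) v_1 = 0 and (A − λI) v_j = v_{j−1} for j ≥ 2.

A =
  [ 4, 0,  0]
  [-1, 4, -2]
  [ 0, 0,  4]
A Jordan chain for λ = 4 of length 2:
v_1 = (0, -1, 0)ᵀ
v_2 = (1, 0, 0)ᵀ

Let N = A − (4)·I. We want v_2 with N^2 v_2 = 0 but N^1 v_2 ≠ 0; then v_{j-1} := N · v_j for j = 2, …, 2.

Pick v_2 = (1, 0, 0)ᵀ.
Then v_1 = N · v_2 = (0, -1, 0)ᵀ.

Sanity check: (A − (4)·I) v_1 = (0, 0, 0)ᵀ = 0. ✓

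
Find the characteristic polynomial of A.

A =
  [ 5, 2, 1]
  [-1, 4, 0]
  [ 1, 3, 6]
x^3 - 15*x^2 + 75*x - 125

Expanding det(x·I − A) (e.g. by cofactor expansion or by noting that A is similar to its Jordan form J, which has the same characteristic polynomial as A) gives
  χ_A(x) = x^3 - 15*x^2 + 75*x - 125
which factors as (x - 5)^3. The eigenvalues (with algebraic multiplicities) are λ = 5 with multiplicity 3.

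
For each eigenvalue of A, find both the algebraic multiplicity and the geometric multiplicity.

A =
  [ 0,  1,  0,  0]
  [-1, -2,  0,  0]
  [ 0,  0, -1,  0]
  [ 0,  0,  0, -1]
λ = -1: alg = 4, geom = 3

Step 1 — factor the characteristic polynomial to read off the algebraic multiplicities:
  χ_A(x) = (x + 1)^4

Step 2 — compute geometric multiplicities via the rank-nullity identity g(λ) = n − rank(A − λI):
  rank(A − (-1)·I) = 1, so dim ker(A − (-1)·I) = n − 1 = 3

Summary:
  λ = -1: algebraic multiplicity = 4, geometric multiplicity = 3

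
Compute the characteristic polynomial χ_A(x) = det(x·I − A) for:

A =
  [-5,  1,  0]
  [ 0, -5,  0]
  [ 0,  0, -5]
x^3 + 15*x^2 + 75*x + 125

Expanding det(x·I − A) (e.g. by cofactor expansion or by noting that A is similar to its Jordan form J, which has the same characteristic polynomial as A) gives
  χ_A(x) = x^3 + 15*x^2 + 75*x + 125
which factors as (x + 5)^3. The eigenvalues (with algebraic multiplicities) are λ = -5 with multiplicity 3.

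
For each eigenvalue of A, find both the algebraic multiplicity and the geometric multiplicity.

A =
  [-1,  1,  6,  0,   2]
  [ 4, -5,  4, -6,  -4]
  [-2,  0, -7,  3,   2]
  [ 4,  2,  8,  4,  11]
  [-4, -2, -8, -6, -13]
λ = -5: alg = 4, geom = 2; λ = -2: alg = 1, geom = 1

Step 1 — factor the characteristic polynomial to read off the algebraic multiplicities:
  χ_A(x) = (x + 2)*(x + 5)^4

Step 2 — compute geometric multiplicities via the rank-nullity identity g(λ) = n − rank(A − λI):
  rank(A − (-5)·I) = 3, so dim ker(A − (-5)·I) = n − 3 = 2
  rank(A − (-2)·I) = 4, so dim ker(A − (-2)·I) = n − 4 = 1

Summary:
  λ = -5: algebraic multiplicity = 4, geometric multiplicity = 2
  λ = -2: algebraic multiplicity = 1, geometric multiplicity = 1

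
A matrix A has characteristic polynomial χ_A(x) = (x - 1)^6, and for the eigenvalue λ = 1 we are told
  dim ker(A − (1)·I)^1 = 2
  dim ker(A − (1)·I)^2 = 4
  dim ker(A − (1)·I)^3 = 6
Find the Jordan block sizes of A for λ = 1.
Block sizes for λ = 1: [3, 3]

From the dimensions of kernels of powers, the number of Jordan blocks of size at least j is d_j − d_{j−1} where d_j = dim ker(N^j) (with d_0 = 0). Computing the differences gives [2, 2, 2].
The number of blocks of size exactly k is (#blocks of size ≥ k) − (#blocks of size ≥ k + 1), so the partition is: 2 block(s) of size 3.
In nonincreasing order the block sizes are [3, 3].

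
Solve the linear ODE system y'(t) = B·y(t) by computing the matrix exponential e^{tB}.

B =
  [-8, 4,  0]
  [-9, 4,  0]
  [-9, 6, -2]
e^{tB} =
  [-6*t*exp(-2*t) + exp(-2*t), 4*t*exp(-2*t), 0]
  [-9*t*exp(-2*t), 6*t*exp(-2*t) + exp(-2*t), 0]
  [-9*t*exp(-2*t), 6*t*exp(-2*t), exp(-2*t)]

Strategy: write B = P · J · P⁻¹ where J is a Jordan canonical form, so e^{tB} = P · e^{tJ} · P⁻¹, and e^{tJ} can be computed block-by-block.

B has Jordan form
J =
  [-2,  1,  0]
  [ 0, -2,  0]
  [ 0,  0, -2]
(up to reordering of blocks).

Per-block formulas:
  For a 2×2 Jordan block J_2(-2): exp(t · J_2(-2)) = e^(-2t)·(I + t·N), where N is the 2×2 nilpotent shift.
  For a 1×1 block at λ = -2: exp(t · [-2]) = [e^(-2t)].

After assembling e^{tJ} and conjugating by P, we get:

e^{tB} =
  [-6*t*exp(-2*t) + exp(-2*t), 4*t*exp(-2*t), 0]
  [-9*t*exp(-2*t), 6*t*exp(-2*t) + exp(-2*t), 0]
  [-9*t*exp(-2*t), 6*t*exp(-2*t), exp(-2*t)]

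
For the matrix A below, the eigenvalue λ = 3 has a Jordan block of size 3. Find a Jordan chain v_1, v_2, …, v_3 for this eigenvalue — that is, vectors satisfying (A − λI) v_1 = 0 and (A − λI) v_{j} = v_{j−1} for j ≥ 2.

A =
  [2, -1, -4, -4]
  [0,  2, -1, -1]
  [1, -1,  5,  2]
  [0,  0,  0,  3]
A Jordan chain for λ = 3 of length 3:
v_1 = (-3, -1, 1, 0)ᵀ
v_2 = (-1, 0, 1, 0)ᵀ
v_3 = (1, 0, 0, 0)ᵀ

Let N = A − (3)·I. We want v_3 with N^3 v_3 = 0 but N^2 v_3 ≠ 0; then v_{j-1} := N · v_j for j = 3, …, 2.

Pick v_3 = (1, 0, 0, 0)ᵀ.
Then v_2 = N · v_3 = (-1, 0, 1, 0)ᵀ.
Then v_1 = N · v_2 = (-3, -1, 1, 0)ᵀ.

Sanity check: (A − (3)·I) v_1 = (0, 0, 0, 0)ᵀ = 0. ✓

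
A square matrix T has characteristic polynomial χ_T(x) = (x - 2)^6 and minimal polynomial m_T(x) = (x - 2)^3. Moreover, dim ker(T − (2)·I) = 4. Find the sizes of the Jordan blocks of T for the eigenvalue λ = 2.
Block sizes for λ = 2: [3, 1, 1, 1]

Step 1 — from the characteristic polynomial, algebraic multiplicity of λ = 2 is 6. From dim ker(T − (2)·I) = 4, there are exactly 4 Jordan blocks for λ = 2.
Step 2 — from the minimal polynomial, the factor (x − 2)^3 tells us the largest block for λ = 2 has size 3.
Step 3 — with total size 6, 4 blocks, and largest block 3, the block sizes (in nonincreasing order) are [3, 1, 1, 1].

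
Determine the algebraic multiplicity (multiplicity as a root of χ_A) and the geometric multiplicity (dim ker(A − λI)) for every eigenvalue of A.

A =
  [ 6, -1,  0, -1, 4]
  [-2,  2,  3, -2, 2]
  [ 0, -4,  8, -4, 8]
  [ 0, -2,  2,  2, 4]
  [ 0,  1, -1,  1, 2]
λ = 4: alg = 5, geom = 3

Step 1 — factor the characteristic polynomial to read off the algebraic multiplicities:
  χ_A(x) = (x - 4)^5

Step 2 — compute geometric multiplicities via the rank-nullity identity g(λ) = n − rank(A − λI):
  rank(A − (4)·I) = 2, so dim ker(A − (4)·I) = n − 2 = 3

Summary:
  λ = 4: algebraic multiplicity = 5, geometric multiplicity = 3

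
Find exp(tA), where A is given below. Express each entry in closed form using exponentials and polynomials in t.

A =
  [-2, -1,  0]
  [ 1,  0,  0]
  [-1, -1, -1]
e^{tA} =
  [-t*exp(-t) + exp(-t), -t*exp(-t), 0]
  [t*exp(-t), t*exp(-t) + exp(-t), 0]
  [-t*exp(-t), -t*exp(-t), exp(-t)]

Strategy: write A = P · J · P⁻¹ where J is a Jordan canonical form, so e^{tA} = P · e^{tJ} · P⁻¹, and e^{tJ} can be computed block-by-block.

A has Jordan form
J =
  [-1,  1,  0]
  [ 0, -1,  0]
  [ 0,  0, -1]
(up to reordering of blocks).

Per-block formulas:
  For a 1×1 block at λ = -1: exp(t · [-1]) = [e^(-1t)].
  For a 2×2 Jordan block J_2(-1): exp(t · J_2(-1)) = e^(-1t)·(I + t·N), where N is the 2×2 nilpotent shift.

After assembling e^{tJ} and conjugating by P, we get:

e^{tA} =
  [-t*exp(-t) + exp(-t), -t*exp(-t), 0]
  [t*exp(-t), t*exp(-t) + exp(-t), 0]
  [-t*exp(-t), -t*exp(-t), exp(-t)]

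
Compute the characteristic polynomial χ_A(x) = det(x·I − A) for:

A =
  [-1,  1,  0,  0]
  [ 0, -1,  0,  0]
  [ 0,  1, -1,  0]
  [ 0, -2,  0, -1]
x^4 + 4*x^3 + 6*x^2 + 4*x + 1

Expanding det(x·I − A) (e.g. by cofactor expansion or by noting that A is similar to its Jordan form J, which has the same characteristic polynomial as A) gives
  χ_A(x) = x^4 + 4*x^3 + 6*x^2 + 4*x + 1
which factors as (x + 1)^4. The eigenvalues (with algebraic multiplicities) are λ = -1 with multiplicity 4.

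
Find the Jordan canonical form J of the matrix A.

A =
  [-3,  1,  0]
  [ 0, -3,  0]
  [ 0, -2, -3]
J_2(-3) ⊕ J_1(-3)

The characteristic polynomial is
  det(x·I − A) = x^3 + 9*x^2 + 27*x + 27 = (x + 3)^3

Eigenvalues and multiplicities (the geometric multiplicity of λ is n − rank(A − λI), which equals the number of Jordan blocks for λ):
  λ = -3: algebraic multiplicity = 3, geometric multiplicity = 2

Determining the block sizes for each eigenvalue:
  λ = -3: 2 blocks summing to 3 forces exactly one block of size 2 and the rest size 1 → block sizes [2, 1]

Assembling the blocks gives a Jordan form
J =
  [-3,  1,  0]
  [ 0, -3,  0]
  [ 0,  0, -3]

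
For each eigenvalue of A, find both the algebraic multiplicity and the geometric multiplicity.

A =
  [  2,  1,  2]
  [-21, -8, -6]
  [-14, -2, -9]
λ = -5: alg = 3, geom = 2

Step 1 — factor the characteristic polynomial to read off the algebraic multiplicities:
  χ_A(x) = (x + 5)^3

Step 2 — compute geometric multiplicities via the rank-nullity identity g(λ) = n − rank(A − λI):
  rank(A − (-5)·I) = 1, so dim ker(A − (-5)·I) = n − 1 = 2

Summary:
  λ = -5: algebraic multiplicity = 3, geometric multiplicity = 2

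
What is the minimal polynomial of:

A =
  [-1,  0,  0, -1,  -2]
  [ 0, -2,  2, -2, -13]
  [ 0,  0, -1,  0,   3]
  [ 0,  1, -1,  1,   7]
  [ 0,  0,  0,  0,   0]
x^5 + 3*x^4 + 3*x^3 + x^2

The characteristic polynomial is χ_A(x) = x^2*(x + 1)^3, so the eigenvalues are known. The minimal polynomial is
  m_A(x) = Π_λ (x − λ)^{k_λ}
where k_λ is the size of the *largest* Jordan block for λ (equivalently, the smallest k with (A − λI)^k v = 0 for every generalised eigenvector v of λ).

  λ = -1: largest Jordan block has size 3, contributing (x + 1)^3
  λ = 0: largest Jordan block has size 2, contributing (x − 0)^2

So m_A(x) = x^2*(x + 1)^3 = x^5 + 3*x^4 + 3*x^3 + x^2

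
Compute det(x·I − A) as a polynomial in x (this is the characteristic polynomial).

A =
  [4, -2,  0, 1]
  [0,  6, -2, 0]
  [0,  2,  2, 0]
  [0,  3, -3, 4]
x^4 - 16*x^3 + 96*x^2 - 256*x + 256

Expanding det(x·I − A) (e.g. by cofactor expansion or by noting that A is similar to its Jordan form J, which has the same characteristic polynomial as A) gives
  χ_A(x) = x^4 - 16*x^3 + 96*x^2 - 256*x + 256
which factors as (x - 4)^4. The eigenvalues (with algebraic multiplicities) are λ = 4 with multiplicity 4.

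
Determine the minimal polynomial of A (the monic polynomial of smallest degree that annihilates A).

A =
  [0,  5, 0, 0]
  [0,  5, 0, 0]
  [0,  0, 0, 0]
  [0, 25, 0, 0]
x^2 - 5*x

The characteristic polynomial is χ_A(x) = x^3*(x - 5), so the eigenvalues are known. The minimal polynomial is
  m_A(x) = Π_λ (x − λ)^{k_λ}
where k_λ is the size of the *largest* Jordan block for λ (equivalently, the smallest k with (A − λI)^k v = 0 for every generalised eigenvector v of λ).

  λ = 0: largest Jordan block has size 1, contributing (x − 0)
  λ = 5: largest Jordan block has size 1, contributing (x − 5)

So m_A(x) = x*(x - 5) = x^2 - 5*x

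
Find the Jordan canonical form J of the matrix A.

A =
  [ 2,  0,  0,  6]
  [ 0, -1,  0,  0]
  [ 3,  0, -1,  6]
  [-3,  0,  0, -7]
J_1(-4) ⊕ J_1(-1) ⊕ J_1(-1) ⊕ J_1(-1)

The characteristic polynomial is
  det(x·I − A) = x^4 + 7*x^3 + 15*x^2 + 13*x + 4 = (x + 1)^3*(x + 4)

Eigenvalues and multiplicities (the geometric multiplicity of λ is n − rank(A − λI), which equals the number of Jordan blocks for λ):
  λ = -4: algebraic multiplicity = 1, geometric multiplicity = 1
  λ = -1: algebraic multiplicity = 3, geometric multiplicity = 3

Determining the block sizes for each eigenvalue:
  λ = -4: one block (gm = 1), so the single block has size am = 1 → block sizes [1]
  λ = -1: gm = am = 3, so every block has size 1 → block sizes [1, 1, 1]

Assembling the blocks gives a Jordan form
J =
  [-4,  0,  0,  0]
  [ 0, -1,  0,  0]
  [ 0,  0, -1,  0]
  [ 0,  0,  0, -1]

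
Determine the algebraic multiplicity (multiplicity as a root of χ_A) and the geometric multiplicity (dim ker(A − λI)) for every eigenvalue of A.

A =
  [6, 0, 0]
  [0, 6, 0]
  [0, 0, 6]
λ = 6: alg = 3, geom = 3

Step 1 — factor the characteristic polynomial to read off the algebraic multiplicities:
  χ_A(x) = (x - 6)^3

Step 2 — compute geometric multiplicities via the rank-nullity identity g(λ) = n − rank(A − λI):
  rank(A − (6)·I) = 0, so dim ker(A − (6)·I) = n − 0 = 3

Summary:
  λ = 6: algebraic multiplicity = 3, geometric multiplicity = 3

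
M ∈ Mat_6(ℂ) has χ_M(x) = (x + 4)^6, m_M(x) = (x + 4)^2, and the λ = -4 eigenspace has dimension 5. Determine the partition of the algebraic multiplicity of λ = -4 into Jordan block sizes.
Block sizes for λ = -4: [2, 1, 1, 1, 1]

Step 1 — from the characteristic polynomial, algebraic multiplicity of λ = -4 is 6. From dim ker(M − (-4)·I) = 5, there are exactly 5 Jordan blocks for λ = -4.
Step 2 — from the minimal polynomial, the factor (x + 4)^2 tells us the largest block for λ = -4 has size 2.
Step 3 — with total size 6, 5 blocks, and largest block 2, the block sizes (in nonincreasing order) are [2, 1, 1, 1, 1].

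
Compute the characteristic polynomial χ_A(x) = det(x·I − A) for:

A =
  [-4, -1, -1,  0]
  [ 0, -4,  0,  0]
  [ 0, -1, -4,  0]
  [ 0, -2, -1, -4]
x^4 + 16*x^3 + 96*x^2 + 256*x + 256

Expanding det(x·I − A) (e.g. by cofactor expansion or by noting that A is similar to its Jordan form J, which has the same characteristic polynomial as A) gives
  χ_A(x) = x^4 + 16*x^3 + 96*x^2 + 256*x + 256
which factors as (x + 4)^4. The eigenvalues (with algebraic multiplicities) are λ = -4 with multiplicity 4.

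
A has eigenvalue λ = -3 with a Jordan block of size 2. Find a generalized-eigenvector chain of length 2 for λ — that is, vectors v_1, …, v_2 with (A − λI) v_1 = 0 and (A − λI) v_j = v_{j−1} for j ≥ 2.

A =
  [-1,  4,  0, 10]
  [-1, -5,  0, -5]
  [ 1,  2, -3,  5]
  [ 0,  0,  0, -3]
A Jordan chain for λ = -3 of length 2:
v_1 = (2, -1, 1, 0)ᵀ
v_2 = (1, 0, 0, 0)ᵀ

Let N = A − (-3)·I. We want v_2 with N^2 v_2 = 0 but N^1 v_2 ≠ 0; then v_{j-1} := N · v_j for j = 2, …, 2.

Pick v_2 = (1, 0, 0, 0)ᵀ.
Then v_1 = N · v_2 = (2, -1, 1, 0)ᵀ.

Sanity check: (A − (-3)·I) v_1 = (0, 0, 0, 0)ᵀ = 0. ✓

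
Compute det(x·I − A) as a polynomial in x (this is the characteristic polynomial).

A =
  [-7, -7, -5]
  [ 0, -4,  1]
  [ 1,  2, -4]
x^3 + 15*x^2 + 75*x + 125

Expanding det(x·I − A) (e.g. by cofactor expansion or by noting that A is similar to its Jordan form J, which has the same characteristic polynomial as A) gives
  χ_A(x) = x^3 + 15*x^2 + 75*x + 125
which factors as (x + 5)^3. The eigenvalues (with algebraic multiplicities) are λ = -5 with multiplicity 3.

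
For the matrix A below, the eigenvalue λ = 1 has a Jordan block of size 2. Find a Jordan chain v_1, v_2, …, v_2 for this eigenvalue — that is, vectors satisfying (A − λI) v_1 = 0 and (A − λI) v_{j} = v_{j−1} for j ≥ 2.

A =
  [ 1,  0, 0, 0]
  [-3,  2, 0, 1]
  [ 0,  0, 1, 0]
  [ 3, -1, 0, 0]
A Jordan chain for λ = 1 of length 2:
v_1 = (0, -3, 0, 3)ᵀ
v_2 = (1, 0, 0, 0)ᵀ

Let N = A − (1)·I. We want v_2 with N^2 v_2 = 0 but N^1 v_2 ≠ 0; then v_{j-1} := N · v_j for j = 2, …, 2.

Pick v_2 = (1, 0, 0, 0)ᵀ.
Then v_1 = N · v_2 = (0, -3, 0, 3)ᵀ.

Sanity check: (A − (1)·I) v_1 = (0, 0, 0, 0)ᵀ = 0. ✓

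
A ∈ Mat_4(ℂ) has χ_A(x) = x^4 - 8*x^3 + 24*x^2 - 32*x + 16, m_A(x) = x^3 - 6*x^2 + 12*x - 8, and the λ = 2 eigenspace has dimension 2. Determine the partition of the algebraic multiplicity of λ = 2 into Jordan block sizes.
Block sizes for λ = 2: [3, 1]

Step 1 — from the characteristic polynomial, algebraic multiplicity of λ = 2 is 4. From dim ker(A − (2)·I) = 2, there are exactly 2 Jordan blocks for λ = 2.
Step 2 — from the minimal polynomial, the factor (x − 2)^3 tells us the largest block for λ = 2 has size 3.
Step 3 — with total size 4, 2 blocks, and largest block 3, the block sizes (in nonincreasing order) are [3, 1].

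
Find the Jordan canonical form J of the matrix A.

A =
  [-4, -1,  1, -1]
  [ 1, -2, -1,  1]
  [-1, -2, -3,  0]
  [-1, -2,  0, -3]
J_3(-3) ⊕ J_1(-3)

The characteristic polynomial is
  det(x·I − A) = x^4 + 12*x^3 + 54*x^2 + 108*x + 81 = (x + 3)^4

Eigenvalues and multiplicities (the geometric multiplicity of λ is n − rank(A − λI), which equals the number of Jordan blocks for λ):
  λ = -3: algebraic multiplicity = 4, geometric multiplicity = 2

Determining the block sizes for each eigenvalue:
  λ = -3: with am = 4 and gm = 2, the partition is not yet determined (e.g. several partitions of 4 into 2 parts exist). Let N = A − (-3)·I. Computing rank(N^1) = 2, rank(N^2) = 1, rank(N^3) = 0; the number of blocks of size ≥ j is rank(N^{j−1}) − rank(N^j), giving [2, 1, 1]. So we have 1 block(s) of size 3, 1 block(s) of size 1 → block sizes [3, 1]

Assembling the blocks gives a Jordan form
J =
  [-3,  1,  0,  0]
  [ 0, -3,  1,  0]
  [ 0,  0, -3,  0]
  [ 0,  0,  0, -3]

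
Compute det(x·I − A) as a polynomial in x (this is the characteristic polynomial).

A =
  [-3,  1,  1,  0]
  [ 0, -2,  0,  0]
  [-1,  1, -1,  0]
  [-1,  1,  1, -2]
x^4 + 8*x^3 + 24*x^2 + 32*x + 16

Expanding det(x·I − A) (e.g. by cofactor expansion or by noting that A is similar to its Jordan form J, which has the same characteristic polynomial as A) gives
  χ_A(x) = x^4 + 8*x^3 + 24*x^2 + 32*x + 16
which factors as (x + 2)^4. The eigenvalues (with algebraic multiplicities) are λ = -2 with multiplicity 4.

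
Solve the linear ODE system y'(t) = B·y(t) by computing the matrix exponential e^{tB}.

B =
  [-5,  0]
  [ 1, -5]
e^{tB} =
  [exp(-5*t), 0]
  [t*exp(-5*t), exp(-5*t)]

Strategy: write B = P · J · P⁻¹ where J is a Jordan canonical form, so e^{tB} = P · e^{tJ} · P⁻¹, and e^{tJ} can be computed block-by-block.

B has Jordan form
J =
  [-5,  1]
  [ 0, -5]
(up to reordering of blocks).

Per-block formulas:
  For a 2×2 Jordan block J_2(-5): exp(t · J_2(-5)) = e^(-5t)·(I + t·N), where N is the 2×2 nilpotent shift.

After assembling e^{tJ} and conjugating by P, we get:

e^{tB} =
  [exp(-5*t), 0]
  [t*exp(-5*t), exp(-5*t)]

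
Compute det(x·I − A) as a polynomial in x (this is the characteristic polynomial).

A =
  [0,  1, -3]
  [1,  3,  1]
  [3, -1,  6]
x^3 - 9*x^2 + 27*x - 27

Expanding det(x·I − A) (e.g. by cofactor expansion or by noting that A is similar to its Jordan form J, which has the same characteristic polynomial as A) gives
  χ_A(x) = x^3 - 9*x^2 + 27*x - 27
which factors as (x - 3)^3. The eigenvalues (with algebraic multiplicities) are λ = 3 with multiplicity 3.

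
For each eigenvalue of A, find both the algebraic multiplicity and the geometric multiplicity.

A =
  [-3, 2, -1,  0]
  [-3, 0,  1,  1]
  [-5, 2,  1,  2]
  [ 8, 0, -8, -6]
λ = -2: alg = 4, geom = 2

Step 1 — factor the characteristic polynomial to read off the algebraic multiplicities:
  χ_A(x) = (x + 2)^4

Step 2 — compute geometric multiplicities via the rank-nullity identity g(λ) = n − rank(A − λI):
  rank(A − (-2)·I) = 2, so dim ker(A − (-2)·I) = n − 2 = 2

Summary:
  λ = -2: algebraic multiplicity = 4, geometric multiplicity = 2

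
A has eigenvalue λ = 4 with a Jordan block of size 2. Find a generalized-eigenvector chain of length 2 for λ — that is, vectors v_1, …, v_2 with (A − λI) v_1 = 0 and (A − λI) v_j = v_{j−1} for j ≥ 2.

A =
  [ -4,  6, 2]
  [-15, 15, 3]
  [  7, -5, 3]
A Jordan chain for λ = 4 of length 2:
v_1 = (2, 3, -1)ᵀ
v_2 = (2, 3, 0)ᵀ

Let N = A − (4)·I. We want v_2 with N^2 v_2 = 0 but N^1 v_2 ≠ 0; then v_{j-1} := N · v_j for j = 2, …, 2.

Pick v_2 = (2, 3, 0)ᵀ.
Then v_1 = N · v_2 = (2, 3, -1)ᵀ.

Sanity check: (A − (4)·I) v_1 = (0, 0, 0)ᵀ = 0. ✓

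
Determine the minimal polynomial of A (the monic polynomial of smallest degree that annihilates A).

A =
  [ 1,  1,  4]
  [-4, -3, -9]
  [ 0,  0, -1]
x^3 + 3*x^2 + 3*x + 1

The characteristic polynomial is χ_A(x) = (x + 1)^3, so the eigenvalues are known. The minimal polynomial is
  m_A(x) = Π_λ (x − λ)^{k_λ}
where k_λ is the size of the *largest* Jordan block for λ (equivalently, the smallest k with (A − λI)^k v = 0 for every generalised eigenvector v of λ).

  λ = -1: largest Jordan block has size 3, contributing (x + 1)^3

So m_A(x) = (x + 1)^3 = x^3 + 3*x^2 + 3*x + 1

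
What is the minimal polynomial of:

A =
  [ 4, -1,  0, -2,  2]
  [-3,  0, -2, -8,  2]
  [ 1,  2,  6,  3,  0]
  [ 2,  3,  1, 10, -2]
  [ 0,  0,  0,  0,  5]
x^2 - 10*x + 25

The characteristic polynomial is χ_A(x) = (x - 5)^5, so the eigenvalues are known. The minimal polynomial is
  m_A(x) = Π_λ (x − λ)^{k_λ}
where k_λ is the size of the *largest* Jordan block for λ (equivalently, the smallest k with (A − λI)^k v = 0 for every generalised eigenvector v of λ).

  λ = 5: largest Jordan block has size 2, contributing (x − 5)^2

So m_A(x) = (x - 5)^2 = x^2 - 10*x + 25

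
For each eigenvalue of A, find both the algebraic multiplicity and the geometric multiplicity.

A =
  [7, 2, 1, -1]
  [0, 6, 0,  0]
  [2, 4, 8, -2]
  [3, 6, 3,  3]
λ = 6: alg = 4, geom = 3

Step 1 — factor the characteristic polynomial to read off the algebraic multiplicities:
  χ_A(x) = (x - 6)^4

Step 2 — compute geometric multiplicities via the rank-nullity identity g(λ) = n − rank(A − λI):
  rank(A − (6)·I) = 1, so dim ker(A − (6)·I) = n − 1 = 3

Summary:
  λ = 6: algebraic multiplicity = 4, geometric multiplicity = 3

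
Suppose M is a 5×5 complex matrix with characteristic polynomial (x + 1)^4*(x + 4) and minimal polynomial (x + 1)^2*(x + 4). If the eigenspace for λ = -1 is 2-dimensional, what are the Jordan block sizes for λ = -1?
Block sizes for λ = -1: [2, 2]

Step 1 — from the characteristic polynomial, algebraic multiplicity of λ = -1 is 4. From dim ker(M − (-1)·I) = 2, there are exactly 2 Jordan blocks for λ = -1.
Step 2 — from the minimal polynomial, the factor (x + 1)^2 tells us the largest block for λ = -1 has size 2.
Step 3 — with total size 4, 2 blocks, and largest block 2, the block sizes (in nonincreasing order) are [2, 2].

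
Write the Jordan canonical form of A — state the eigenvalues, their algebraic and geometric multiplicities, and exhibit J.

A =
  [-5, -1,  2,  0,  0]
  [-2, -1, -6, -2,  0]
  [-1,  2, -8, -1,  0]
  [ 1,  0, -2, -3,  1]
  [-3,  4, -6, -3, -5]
J_2(-5) ⊕ J_3(-4)

The characteristic polynomial is
  det(x·I − A) = x^5 + 22*x^4 + 193*x^3 + 844*x^2 + 1840*x + 1600 = (x + 4)^3*(x + 5)^2

Eigenvalues and multiplicities (the geometric multiplicity of λ is n − rank(A − λI), which equals the number of Jordan blocks for λ):
  λ = -5: algebraic multiplicity = 2, geometric multiplicity = 1
  λ = -4: algebraic multiplicity = 3, geometric multiplicity = 1

Determining the block sizes for each eigenvalue:
  λ = -5: one block (gm = 1), so the single block has size am = 2 → block sizes [2]
  λ = -4: one block (gm = 1), so the single block has size am = 3 → block sizes [3]

Assembling the blocks gives a Jordan form
J =
  [-5,  1,  0,  0,  0]
  [ 0, -5,  0,  0,  0]
  [ 0,  0, -4,  1,  0]
  [ 0,  0,  0, -4,  1]
  [ 0,  0,  0,  0, -4]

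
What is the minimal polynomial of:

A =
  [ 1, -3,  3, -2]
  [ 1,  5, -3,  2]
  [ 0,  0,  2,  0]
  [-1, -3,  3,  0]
x^2 - 4*x + 4

The characteristic polynomial is χ_A(x) = (x - 2)^4, so the eigenvalues are known. The minimal polynomial is
  m_A(x) = Π_λ (x − λ)^{k_λ}
where k_λ is the size of the *largest* Jordan block for λ (equivalently, the smallest k with (A − λI)^k v = 0 for every generalised eigenvector v of λ).

  λ = 2: largest Jordan block has size 2, contributing (x − 2)^2

So m_A(x) = (x - 2)^2 = x^2 - 4*x + 4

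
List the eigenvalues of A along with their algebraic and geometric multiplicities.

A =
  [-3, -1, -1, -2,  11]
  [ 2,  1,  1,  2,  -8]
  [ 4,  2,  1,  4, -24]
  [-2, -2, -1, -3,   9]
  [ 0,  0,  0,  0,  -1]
λ = -1: alg = 5, geom = 2

Step 1 — factor the characteristic polynomial to read off the algebraic multiplicities:
  χ_A(x) = (x + 1)^5

Step 2 — compute geometric multiplicities via the rank-nullity identity g(λ) = n − rank(A − λI):
  rank(A − (-1)·I) = 3, so dim ker(A − (-1)·I) = n − 3 = 2

Summary:
  λ = -1: algebraic multiplicity = 5, geometric multiplicity = 2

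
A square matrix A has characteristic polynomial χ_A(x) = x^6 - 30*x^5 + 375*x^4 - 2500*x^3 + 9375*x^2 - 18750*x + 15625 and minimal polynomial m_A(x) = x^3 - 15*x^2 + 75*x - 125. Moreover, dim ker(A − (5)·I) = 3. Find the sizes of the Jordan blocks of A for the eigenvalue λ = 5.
Block sizes for λ = 5: [3, 2, 1]

Step 1 — from the characteristic polynomial, algebraic multiplicity of λ = 5 is 6. From dim ker(A − (5)·I) = 3, there are exactly 3 Jordan blocks for λ = 5.
Step 2 — from the minimal polynomial, the factor (x − 5)^3 tells us the largest block for λ = 5 has size 3.
Step 3 — with total size 6, 3 blocks, and largest block 3, the block sizes (in nonincreasing order) are [3, 2, 1].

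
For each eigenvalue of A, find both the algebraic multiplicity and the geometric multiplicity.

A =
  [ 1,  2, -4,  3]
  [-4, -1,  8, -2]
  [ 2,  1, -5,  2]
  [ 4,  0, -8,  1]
λ = -1: alg = 4, geom = 2

Step 1 — factor the characteristic polynomial to read off the algebraic multiplicities:
  χ_A(x) = (x + 1)^4

Step 2 — compute geometric multiplicities via the rank-nullity identity g(λ) = n − rank(A − λI):
  rank(A − (-1)·I) = 2, so dim ker(A − (-1)·I) = n − 2 = 2

Summary:
  λ = -1: algebraic multiplicity = 4, geometric multiplicity = 2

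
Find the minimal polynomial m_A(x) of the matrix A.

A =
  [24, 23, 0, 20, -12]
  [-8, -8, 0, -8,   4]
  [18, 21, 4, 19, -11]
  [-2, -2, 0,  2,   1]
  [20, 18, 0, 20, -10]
x^5 - 12*x^4 + 48*x^3 - 64*x^2

The characteristic polynomial is χ_A(x) = x^2*(x - 4)^3, so the eigenvalues are known. The minimal polynomial is
  m_A(x) = Π_λ (x − λ)^{k_λ}
where k_λ is the size of the *largest* Jordan block for λ (equivalently, the smallest k with (A − λI)^k v = 0 for every generalised eigenvector v of λ).

  λ = 0: largest Jordan block has size 2, contributing (x − 0)^2
  λ = 4: largest Jordan block has size 3, contributing (x − 4)^3

So m_A(x) = x^2*(x - 4)^3 = x^5 - 12*x^4 + 48*x^3 - 64*x^2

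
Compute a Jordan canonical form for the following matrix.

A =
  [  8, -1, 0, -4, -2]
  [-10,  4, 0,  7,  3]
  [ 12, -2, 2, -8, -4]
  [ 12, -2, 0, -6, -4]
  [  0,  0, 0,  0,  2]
J_3(2) ⊕ J_1(2) ⊕ J_1(2)

The characteristic polynomial is
  det(x·I − A) = x^5 - 10*x^4 + 40*x^3 - 80*x^2 + 80*x - 32 = (x - 2)^5

Eigenvalues and multiplicities (the geometric multiplicity of λ is n − rank(A − λI), which equals the number of Jordan blocks for λ):
  λ = 2: algebraic multiplicity = 5, geometric multiplicity = 3

Determining the block sizes for each eigenvalue:
  λ = 2: with am = 5 and gm = 3, the partition is not yet determined (e.g. several partitions of 5 into 3 parts exist). Let N = A − (2)·I. Computing rank(N^1) = 2, rank(N^2) = 1, rank(N^3) = 0; the number of blocks of size ≥ j is rank(N^{j−1}) − rank(N^j), giving [3, 1, 1]. So we have 1 block(s) of size 3, 2 block(s) of size 1 → block sizes [3, 1, 1]

Assembling the blocks gives a Jordan form
J =
  [2, 1, 0, 0, 0]
  [0, 2, 1, 0, 0]
  [0, 0, 2, 0, 0]
  [0, 0, 0, 2, 0]
  [0, 0, 0, 0, 2]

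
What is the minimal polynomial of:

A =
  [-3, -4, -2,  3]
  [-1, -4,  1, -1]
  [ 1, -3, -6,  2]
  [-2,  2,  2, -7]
x^2 + 10*x + 25

The characteristic polynomial is χ_A(x) = (x + 5)^4, so the eigenvalues are known. The minimal polynomial is
  m_A(x) = Π_λ (x − λ)^{k_λ}
where k_λ is the size of the *largest* Jordan block for λ (equivalently, the smallest k with (A − λI)^k v = 0 for every generalised eigenvector v of λ).

  λ = -5: largest Jordan block has size 2, contributing (x + 5)^2

So m_A(x) = (x + 5)^2 = x^2 + 10*x + 25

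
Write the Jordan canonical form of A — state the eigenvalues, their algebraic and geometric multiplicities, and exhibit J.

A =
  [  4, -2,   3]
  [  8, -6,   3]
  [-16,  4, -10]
J_2(-4) ⊕ J_1(-4)

The characteristic polynomial is
  det(x·I − A) = x^3 + 12*x^2 + 48*x + 64 = (x + 4)^3

Eigenvalues and multiplicities (the geometric multiplicity of λ is n − rank(A − λI), which equals the number of Jordan blocks for λ):
  λ = -4: algebraic multiplicity = 3, geometric multiplicity = 2

Determining the block sizes for each eigenvalue:
  λ = -4: 2 blocks summing to 3 forces exactly one block of size 2 and the rest size 1 → block sizes [2, 1]

Assembling the blocks gives a Jordan form
J =
  [-4,  1,  0]
  [ 0, -4,  0]
  [ 0,  0, -4]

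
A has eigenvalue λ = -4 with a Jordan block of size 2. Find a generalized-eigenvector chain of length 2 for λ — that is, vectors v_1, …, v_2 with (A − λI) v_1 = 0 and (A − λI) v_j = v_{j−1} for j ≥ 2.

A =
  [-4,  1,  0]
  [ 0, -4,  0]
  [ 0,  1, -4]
A Jordan chain for λ = -4 of length 2:
v_1 = (1, 0, 1)ᵀ
v_2 = (0, 1, 0)ᵀ

Let N = A − (-4)·I. We want v_2 with N^2 v_2 = 0 but N^1 v_2 ≠ 0; then v_{j-1} := N · v_j for j = 2, …, 2.

Pick v_2 = (0, 1, 0)ᵀ.
Then v_1 = N · v_2 = (1, 0, 1)ᵀ.

Sanity check: (A − (-4)·I) v_1 = (0, 0, 0)ᵀ = 0. ✓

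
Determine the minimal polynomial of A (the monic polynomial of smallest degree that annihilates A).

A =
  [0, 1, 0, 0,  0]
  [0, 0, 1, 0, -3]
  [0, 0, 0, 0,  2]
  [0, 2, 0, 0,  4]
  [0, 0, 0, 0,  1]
x^4 - x^3

The characteristic polynomial is χ_A(x) = x^4*(x - 1), so the eigenvalues are known. The minimal polynomial is
  m_A(x) = Π_λ (x − λ)^{k_λ}
where k_λ is the size of the *largest* Jordan block for λ (equivalently, the smallest k with (A − λI)^k v = 0 for every generalised eigenvector v of λ).

  λ = 0: largest Jordan block has size 3, contributing (x − 0)^3
  λ = 1: largest Jordan block has size 1, contributing (x − 1)

So m_A(x) = x^3*(x - 1) = x^4 - x^3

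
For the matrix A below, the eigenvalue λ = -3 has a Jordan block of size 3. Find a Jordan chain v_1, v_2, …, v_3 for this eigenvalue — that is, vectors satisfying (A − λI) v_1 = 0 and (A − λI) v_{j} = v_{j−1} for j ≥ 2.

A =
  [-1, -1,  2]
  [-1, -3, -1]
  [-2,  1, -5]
A Jordan chain for λ = -3 of length 3:
v_1 = (1, 0, -1)ᵀ
v_2 = (2, -1, -2)ᵀ
v_3 = (1, 0, 0)ᵀ

Let N = A − (-3)·I. We want v_3 with N^3 v_3 = 0 but N^2 v_3 ≠ 0; then v_{j-1} := N · v_j for j = 3, …, 2.

Pick v_3 = (1, 0, 0)ᵀ.
Then v_2 = N · v_3 = (2, -1, -2)ᵀ.
Then v_1 = N · v_2 = (1, 0, -1)ᵀ.

Sanity check: (A − (-3)·I) v_1 = (0, 0, 0)ᵀ = 0. ✓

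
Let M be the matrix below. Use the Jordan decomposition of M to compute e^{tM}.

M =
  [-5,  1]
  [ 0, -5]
e^{tM} =
  [exp(-5*t), t*exp(-5*t)]
  [0, exp(-5*t)]

Strategy: write M = P · J · P⁻¹ where J is a Jordan canonical form, so e^{tM} = P · e^{tJ} · P⁻¹, and e^{tJ} can be computed block-by-block.

M has Jordan form
J =
  [-5,  1]
  [ 0, -5]
(up to reordering of blocks).

Per-block formulas:
  For a 2×2 Jordan block J_2(-5): exp(t · J_2(-5)) = e^(-5t)·(I + t·N), where N is the 2×2 nilpotent shift.

After assembling e^{tJ} and conjugating by P, we get:

e^{tM} =
  [exp(-5*t), t*exp(-5*t)]
  [0, exp(-5*t)]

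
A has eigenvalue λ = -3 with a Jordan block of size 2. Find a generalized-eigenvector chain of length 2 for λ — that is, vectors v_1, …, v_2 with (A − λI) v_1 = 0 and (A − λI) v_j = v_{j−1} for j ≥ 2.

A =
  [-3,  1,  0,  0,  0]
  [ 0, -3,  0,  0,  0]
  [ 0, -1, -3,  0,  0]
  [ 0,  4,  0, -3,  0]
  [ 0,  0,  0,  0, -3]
A Jordan chain for λ = -3 of length 2:
v_1 = (1, 0, -1, 4, 0)ᵀ
v_2 = (0, 1, 0, 0, 0)ᵀ

Let N = A − (-3)·I. We want v_2 with N^2 v_2 = 0 but N^1 v_2 ≠ 0; then v_{j-1} := N · v_j for j = 2, …, 2.

Pick v_2 = (0, 1, 0, 0, 0)ᵀ.
Then v_1 = N · v_2 = (1, 0, -1, 4, 0)ᵀ.

Sanity check: (A − (-3)·I) v_1 = (0, 0, 0, 0, 0)ᵀ = 0. ✓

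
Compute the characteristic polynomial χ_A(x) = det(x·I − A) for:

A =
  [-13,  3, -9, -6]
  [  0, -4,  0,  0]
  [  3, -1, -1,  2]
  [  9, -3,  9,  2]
x^4 + 16*x^3 + 96*x^2 + 256*x + 256

Expanding det(x·I − A) (e.g. by cofactor expansion or by noting that A is similar to its Jordan form J, which has the same characteristic polynomial as A) gives
  χ_A(x) = x^4 + 16*x^3 + 96*x^2 + 256*x + 256
which factors as (x + 4)^4. The eigenvalues (with algebraic multiplicities) are λ = -4 with multiplicity 4.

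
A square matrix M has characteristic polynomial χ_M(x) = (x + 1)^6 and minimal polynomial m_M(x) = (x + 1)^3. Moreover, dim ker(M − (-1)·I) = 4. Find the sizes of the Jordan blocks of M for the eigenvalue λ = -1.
Block sizes for λ = -1: [3, 1, 1, 1]

Step 1 — from the characteristic polynomial, algebraic multiplicity of λ = -1 is 6. From dim ker(M − (-1)·I) = 4, there are exactly 4 Jordan blocks for λ = -1.
Step 2 — from the minimal polynomial, the factor (x + 1)^3 tells us the largest block for λ = -1 has size 3.
Step 3 — with total size 6, 4 blocks, and largest block 3, the block sizes (in nonincreasing order) are [3, 1, 1, 1].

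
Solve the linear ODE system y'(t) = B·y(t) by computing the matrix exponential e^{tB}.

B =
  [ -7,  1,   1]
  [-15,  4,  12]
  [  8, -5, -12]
e^{tB} =
  [-3*t^2*exp(-5*t)/2 - 2*t*exp(-5*t) + exp(-5*t), t^2*exp(-5*t) + t*exp(-5*t), 3*t^2*exp(-5*t)/2 + t*exp(-5*t)]
  [-9*t^2*exp(-5*t)/2 - 15*t*exp(-5*t), 3*t^2*exp(-5*t) + 9*t*exp(-5*t) + exp(-5*t), 9*t^2*exp(-5*t)/2 + 12*t*exp(-5*t)]
  [3*t^2*exp(-5*t)/2 + 8*t*exp(-5*t), -t^2*exp(-5*t) - 5*t*exp(-5*t), -3*t^2*exp(-5*t)/2 - 7*t*exp(-5*t) + exp(-5*t)]

Strategy: write B = P · J · P⁻¹ where J is a Jordan canonical form, so e^{tB} = P · e^{tJ} · P⁻¹, and e^{tJ} can be computed block-by-block.

B has Jordan form
J =
  [-5,  1,  0]
  [ 0, -5,  1]
  [ 0,  0, -5]
(up to reordering of blocks).

Per-block formulas:
  For a 3×3 Jordan block J_3(-5): exp(t · J_3(-5)) = e^(-5t)·(I + t·N + (t^2/2)·N^2), where N is the 3×3 nilpotent shift.

After assembling e^{tJ} and conjugating by P, we get:

e^{tB} =
  [-3*t^2*exp(-5*t)/2 - 2*t*exp(-5*t) + exp(-5*t), t^2*exp(-5*t) + t*exp(-5*t), 3*t^2*exp(-5*t)/2 + t*exp(-5*t)]
  [-9*t^2*exp(-5*t)/2 - 15*t*exp(-5*t), 3*t^2*exp(-5*t) + 9*t*exp(-5*t) + exp(-5*t), 9*t^2*exp(-5*t)/2 + 12*t*exp(-5*t)]
  [3*t^2*exp(-5*t)/2 + 8*t*exp(-5*t), -t^2*exp(-5*t) - 5*t*exp(-5*t), -3*t^2*exp(-5*t)/2 - 7*t*exp(-5*t) + exp(-5*t)]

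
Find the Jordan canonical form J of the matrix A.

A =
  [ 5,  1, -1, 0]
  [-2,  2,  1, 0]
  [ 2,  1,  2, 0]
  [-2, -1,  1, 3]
J_2(3) ⊕ J_1(3) ⊕ J_1(3)

The characteristic polynomial is
  det(x·I − A) = x^4 - 12*x^3 + 54*x^2 - 108*x + 81 = (x - 3)^4

Eigenvalues and multiplicities (the geometric multiplicity of λ is n − rank(A − λI), which equals the number of Jordan blocks for λ):
  λ = 3: algebraic multiplicity = 4, geometric multiplicity = 3

Determining the block sizes for each eigenvalue:
  λ = 3: 3 blocks summing to 4 forces exactly one block of size 2 and the rest size 1 → block sizes [2, 1, 1]

Assembling the blocks gives a Jordan form
J =
  [3, 1, 0, 0]
  [0, 3, 0, 0]
  [0, 0, 3, 0]
  [0, 0, 0, 3]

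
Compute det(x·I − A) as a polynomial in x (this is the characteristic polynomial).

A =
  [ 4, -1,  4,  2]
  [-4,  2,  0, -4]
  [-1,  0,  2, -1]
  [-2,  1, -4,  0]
x^4 - 8*x^3 + 24*x^2 - 32*x + 16

Expanding det(x·I − A) (e.g. by cofactor expansion or by noting that A is similar to its Jordan form J, which has the same characteristic polynomial as A) gives
  χ_A(x) = x^4 - 8*x^3 + 24*x^2 - 32*x + 16
which factors as (x - 2)^4. The eigenvalues (with algebraic multiplicities) are λ = 2 with multiplicity 4.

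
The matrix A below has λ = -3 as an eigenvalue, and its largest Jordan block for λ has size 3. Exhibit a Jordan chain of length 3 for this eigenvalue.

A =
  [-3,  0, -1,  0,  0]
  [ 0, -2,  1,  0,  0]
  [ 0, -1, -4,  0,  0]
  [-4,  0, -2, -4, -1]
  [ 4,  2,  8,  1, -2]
A Jordan chain for λ = -3 of length 3:
v_1 = (1, 0, 0, 0, -4)ᵀ
v_2 = (0, 1, -1, 0, 2)ᵀ
v_3 = (0, 1, 0, 0, 0)ᵀ

Let N = A − (-3)·I. We want v_3 with N^3 v_3 = 0 but N^2 v_3 ≠ 0; then v_{j-1} := N · v_j for j = 3, …, 2.

Pick v_3 = (0, 1, 0, 0, 0)ᵀ.
Then v_2 = N · v_3 = (0, 1, -1, 0, 2)ᵀ.
Then v_1 = N · v_2 = (1, 0, 0, 0, -4)ᵀ.

Sanity check: (A − (-3)·I) v_1 = (0, 0, 0, 0, 0)ᵀ = 0. ✓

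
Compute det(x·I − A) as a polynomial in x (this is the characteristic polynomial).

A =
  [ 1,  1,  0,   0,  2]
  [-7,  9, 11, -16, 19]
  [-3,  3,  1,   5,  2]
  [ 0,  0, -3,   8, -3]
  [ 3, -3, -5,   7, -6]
x^5 - 13*x^4 + 64*x^3 - 152*x^2 + 176*x - 80

Expanding det(x·I − A) (e.g. by cofactor expansion or by noting that A is similar to its Jordan form J, which has the same characteristic polynomial as A) gives
  χ_A(x) = x^5 - 13*x^4 + 64*x^3 - 152*x^2 + 176*x - 80
which factors as (x - 5)*(x - 2)^4. The eigenvalues (with algebraic multiplicities) are λ = 2 with multiplicity 4, λ = 5 with multiplicity 1.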